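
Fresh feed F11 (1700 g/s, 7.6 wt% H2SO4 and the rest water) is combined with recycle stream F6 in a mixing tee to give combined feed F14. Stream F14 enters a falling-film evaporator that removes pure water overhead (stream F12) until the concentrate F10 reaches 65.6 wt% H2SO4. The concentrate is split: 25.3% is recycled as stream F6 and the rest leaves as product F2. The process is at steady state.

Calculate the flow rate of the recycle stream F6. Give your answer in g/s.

66.71 g/s

Overall H2SO4 balance (none leaves overhead): H2SO4 in fresh feed = H2SO4 in product, i.e. 1700×0.076 = (1−0.253)·F10·0.656.
F10 = 129.2/(0.656×0.747) = 263.66 g/s.
Recycle F6 = 0.253×263.66 = 66.705 g/s.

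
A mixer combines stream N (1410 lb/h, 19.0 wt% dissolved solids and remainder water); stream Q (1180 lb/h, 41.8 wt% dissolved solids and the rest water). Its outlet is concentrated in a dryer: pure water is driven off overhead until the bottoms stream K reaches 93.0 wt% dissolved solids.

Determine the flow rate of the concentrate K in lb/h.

818.4 lb/h

dissolved solids entering = 1410×0.190 + 1180×0.418 = 761.14 lb/h.
All dissolved solids reports to K, so K = 761.14/0.930 = 818.43 lb/h.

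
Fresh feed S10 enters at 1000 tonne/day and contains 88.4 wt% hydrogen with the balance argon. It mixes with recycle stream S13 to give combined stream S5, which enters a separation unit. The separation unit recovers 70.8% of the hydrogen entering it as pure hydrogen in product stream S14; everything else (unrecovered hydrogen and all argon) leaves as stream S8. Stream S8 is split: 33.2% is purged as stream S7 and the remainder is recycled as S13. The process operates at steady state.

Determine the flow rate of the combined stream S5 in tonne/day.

1448 tonne/day

argon enters only via S10 and leaves only via the purge: 1000×0.116 = 0.332×(argon in S8), and the separation unit passes all argon, so argon in S5 = argon in S8 = 349.4 tonne/day.
hydrogen in S5: m_A = 1000×0.884 + (1−0.332)·(1−0.708)·m_A, so m_A = 884/0.8049 = 1098.2 tonne/day.
S5 = 1098.2 + 349.4 = 1447.6 tonne/day.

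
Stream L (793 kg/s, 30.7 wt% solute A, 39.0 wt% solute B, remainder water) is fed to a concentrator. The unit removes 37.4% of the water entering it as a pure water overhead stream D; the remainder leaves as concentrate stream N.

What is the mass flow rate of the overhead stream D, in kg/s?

water entering = 793×0.303 = 240.28 kg/s; overhead removed = 0.374×240.28 = 89.864 kg/s.

89.86 kg/s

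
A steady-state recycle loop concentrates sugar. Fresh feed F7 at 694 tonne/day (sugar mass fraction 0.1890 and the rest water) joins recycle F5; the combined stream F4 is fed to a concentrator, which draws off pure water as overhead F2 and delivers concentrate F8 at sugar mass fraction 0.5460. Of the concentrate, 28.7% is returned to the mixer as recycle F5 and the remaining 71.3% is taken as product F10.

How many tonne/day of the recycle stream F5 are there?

96.7 tonne/day

Overall sugar balance (none leaves overhead): sugar in fresh feed = sugar in product, i.e. 694×0.189 = (1−0.287)·F8·0.546.
F8 = 131.17/(0.546×0.713) = 336.93 tonne/day.
Recycle F5 = 0.287×336.93 = 96.699 tonne/day.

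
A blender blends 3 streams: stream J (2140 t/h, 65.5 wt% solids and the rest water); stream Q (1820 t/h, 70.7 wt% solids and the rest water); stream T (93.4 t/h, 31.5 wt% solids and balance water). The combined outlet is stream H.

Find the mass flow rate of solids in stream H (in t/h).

2718 t/h

solids out = solids in = 2140×0.655 + 1820×0.707 + 93.4×0.315 = 2717.9 t/h.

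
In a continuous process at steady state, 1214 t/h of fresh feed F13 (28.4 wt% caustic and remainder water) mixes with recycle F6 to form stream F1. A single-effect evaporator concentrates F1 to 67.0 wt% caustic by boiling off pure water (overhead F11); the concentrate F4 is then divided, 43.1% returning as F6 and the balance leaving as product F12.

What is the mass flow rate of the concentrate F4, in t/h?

904.4 t/h

Overall caustic balance (none leaves overhead): caustic in fresh feed = caustic in product, i.e. 1214×0.284 = (1−0.431)·F4·0.670.
F4 = 344.78/(0.670×0.569) = 904.38 t/h.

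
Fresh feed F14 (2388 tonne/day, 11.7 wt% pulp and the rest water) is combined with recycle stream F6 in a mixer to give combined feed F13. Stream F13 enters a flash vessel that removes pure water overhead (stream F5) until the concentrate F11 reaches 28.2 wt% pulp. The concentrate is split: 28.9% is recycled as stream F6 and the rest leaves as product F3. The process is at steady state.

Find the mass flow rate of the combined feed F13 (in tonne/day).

Overall pulp balance (none leaves overhead): pulp in fresh feed = pulp in product, i.e. 2388×0.117 = (1−0.289)·F11·0.282.
F11 = 279.4/(0.282×0.711) = 1393.5 tonne/day.
Recycle F6 = 0.289×1393.5 = 402.72 tonne/day.
Combined feed F13 = 2388 + 402.72 = 2790.7 tonne/day.

2791 tonne/day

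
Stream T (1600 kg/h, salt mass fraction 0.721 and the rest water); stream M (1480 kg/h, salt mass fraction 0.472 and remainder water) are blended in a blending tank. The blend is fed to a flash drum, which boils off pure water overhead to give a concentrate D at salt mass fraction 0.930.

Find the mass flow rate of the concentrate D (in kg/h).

1992 kg/h

salt entering = 1600×0.721 + 1480×0.472 = 1852.2 kg/h.
All salt reports to D, so D = 1852.2/0.930 = 1991.6 kg/h.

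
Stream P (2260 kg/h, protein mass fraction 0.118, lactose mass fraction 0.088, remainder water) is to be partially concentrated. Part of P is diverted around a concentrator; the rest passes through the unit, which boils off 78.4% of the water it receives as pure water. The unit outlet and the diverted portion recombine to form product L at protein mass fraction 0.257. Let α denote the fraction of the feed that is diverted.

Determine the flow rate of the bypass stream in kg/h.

All 2260×0.118 = 266.68 kg/h of protein reaches L, so L = 266.68/0.257 = 1037.7 kg/h and vapour = 1222.3 kg/h.
The evaporator receives (1−α)·2260 of feed at 0.794 water and removes 0.784 of that water:
0.784×0.794×(1−α)×2260 = 1222.3
(1−α) = 1222.3/1406.8 = 0.8689;  α = 0.1311.
Bypass flow = 0.1311×2260 = 296.4 kg/h.

296.4 kg/h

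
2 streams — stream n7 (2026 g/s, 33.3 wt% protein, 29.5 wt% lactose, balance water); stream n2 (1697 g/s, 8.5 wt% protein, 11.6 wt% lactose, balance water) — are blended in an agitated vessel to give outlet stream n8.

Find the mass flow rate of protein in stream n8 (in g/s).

protein out = protein in = 2026×0.333 + 1697×0.085 = 818.9 g/s.

818.9 g/s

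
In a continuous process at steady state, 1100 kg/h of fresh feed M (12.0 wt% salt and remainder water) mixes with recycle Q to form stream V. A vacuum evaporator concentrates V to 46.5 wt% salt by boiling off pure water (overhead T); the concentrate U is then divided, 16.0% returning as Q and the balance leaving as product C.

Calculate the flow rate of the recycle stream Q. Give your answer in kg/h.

54.07 kg/h

Overall salt balance (none leaves overhead): salt in fresh feed = salt in product, i.e. 1100×0.120 = (1−0.160)·U·0.465.
U = 132/(0.465×0.840) = 337.94 kg/h.
Recycle Q = 0.160×337.94 = 54.071 kg/h.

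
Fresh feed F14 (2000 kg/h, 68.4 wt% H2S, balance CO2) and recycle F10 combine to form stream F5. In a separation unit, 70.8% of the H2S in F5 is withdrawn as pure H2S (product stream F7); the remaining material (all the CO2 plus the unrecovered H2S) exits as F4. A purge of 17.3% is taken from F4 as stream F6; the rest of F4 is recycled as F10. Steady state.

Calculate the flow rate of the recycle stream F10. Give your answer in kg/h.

3457 kg/h

CO2 enters only via F14 and leaves only via the purge: 2000×0.316 = 0.173×(CO2 in F4), and the separation unit passes all CO2, so CO2 in F5 = CO2 in F4 = 3653.2 kg/h.
H2S in F5: m_A = 2000×0.684 + (1−0.173)·(1−0.708)·m_A, so m_A = 1368/0.7585 = 1803.5 kg/h.
F4 = (1−0.708)×1803.5 + 3653.2 = 4179.8 kg/h.
Recycle F10 = (1−0.173)×4179.8 = 3456.7 kg/h.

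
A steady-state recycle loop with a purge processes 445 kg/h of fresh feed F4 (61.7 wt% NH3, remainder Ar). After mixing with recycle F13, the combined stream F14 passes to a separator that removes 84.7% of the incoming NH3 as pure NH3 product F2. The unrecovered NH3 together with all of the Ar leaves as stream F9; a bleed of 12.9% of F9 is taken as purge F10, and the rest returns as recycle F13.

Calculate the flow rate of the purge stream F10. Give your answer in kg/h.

176.7 kg/h

Ar enters only via F4 and leaves only via the purge: 445×0.383 = 0.129×(Ar in F9), and the separator passes all Ar, so Ar in F14 = Ar in F9 = 1321.2 kg/h.
NH3 in F14: m_A = 445×0.617 + (1−0.129)·(1−0.847)·m_A, so m_A = 274.56/0.8667 = 316.78 kg/h.
F9 = (1−0.847)×316.78 + 1321.2 = 1369.7 kg/h.
Purge F10 = 0.129×1369.7 = 176.69 kg/h.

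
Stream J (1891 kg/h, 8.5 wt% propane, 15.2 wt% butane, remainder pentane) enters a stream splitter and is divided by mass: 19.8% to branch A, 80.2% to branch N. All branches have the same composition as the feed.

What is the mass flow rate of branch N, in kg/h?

Branch N flow = 0.802×1891 = 1516.6 kg/h.

1517 kg/h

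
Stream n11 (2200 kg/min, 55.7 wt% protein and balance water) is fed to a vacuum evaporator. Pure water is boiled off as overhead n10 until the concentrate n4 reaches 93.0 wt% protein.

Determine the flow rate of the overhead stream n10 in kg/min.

882.4 kg/min

protein is conserved: 2200×0.557 = 1225.4 kg/min all reports to the concentrate.
Concentrate = 1225.4/(target fraction) = 1317.6 kg/min.
Overhead = 2200 − 1317.6 = 882.37 kg/min.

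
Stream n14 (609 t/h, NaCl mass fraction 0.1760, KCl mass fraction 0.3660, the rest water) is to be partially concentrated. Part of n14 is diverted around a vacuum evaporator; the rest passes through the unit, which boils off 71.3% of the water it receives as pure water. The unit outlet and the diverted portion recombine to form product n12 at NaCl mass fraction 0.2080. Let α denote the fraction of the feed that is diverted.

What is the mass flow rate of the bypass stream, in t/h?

All 609×0.176 = 107.18 t/h of NaCl reaches n12, so n12 = 107.18/0.208 = 515.31 t/h and vapour = 93.692 t/h.
The evaporator receives (1−α)·609 of feed at 0.458 water and removes 0.713 of that water:
0.713×0.458×(1−α)×609 = 93.692
(1−α) = 93.692/198.87 = 0.4711;  α = 0.5289.
Bypass flow = 0.5289×609 = 322.09 t/h.

322.1 t/h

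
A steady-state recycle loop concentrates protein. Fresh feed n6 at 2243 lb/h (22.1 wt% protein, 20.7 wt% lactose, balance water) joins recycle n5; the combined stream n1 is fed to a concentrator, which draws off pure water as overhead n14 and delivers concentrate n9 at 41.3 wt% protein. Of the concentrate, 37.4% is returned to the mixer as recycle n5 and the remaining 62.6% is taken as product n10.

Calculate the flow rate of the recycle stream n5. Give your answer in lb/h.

Overall protein balance (none leaves overhead): protein in fresh feed = protein in product, i.e. 2243×0.221 = (1−0.374)·n9·0.413.
n9 = 495.7/(0.413×0.626) = 1917.3 lb/h.
Recycle n5 = 0.374×1917.3 = 717.08 lb/h.

717.1 lb/h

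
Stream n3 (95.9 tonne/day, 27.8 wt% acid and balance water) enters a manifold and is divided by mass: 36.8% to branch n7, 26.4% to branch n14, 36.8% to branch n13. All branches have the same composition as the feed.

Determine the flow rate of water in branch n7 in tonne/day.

Branch n7 total = 0.368×95.9 = 35.291 tonne/day.
water in n7 = 0.722×35.291 = 25.48 tonne/day.

25.48 tonne/day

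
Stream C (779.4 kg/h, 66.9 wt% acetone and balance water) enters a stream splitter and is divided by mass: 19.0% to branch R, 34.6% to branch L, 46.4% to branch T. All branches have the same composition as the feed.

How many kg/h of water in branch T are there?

Branch T total = 0.464×779.4 = 361.64 kg/h.
water in T = 0.331×361.64 = 119.7 kg/h.

119.7 kg/h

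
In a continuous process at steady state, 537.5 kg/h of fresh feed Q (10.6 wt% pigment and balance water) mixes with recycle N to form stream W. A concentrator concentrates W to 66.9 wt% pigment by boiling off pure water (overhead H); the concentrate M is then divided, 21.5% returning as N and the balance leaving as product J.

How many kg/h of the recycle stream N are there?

Overall pigment balance (none leaves overhead): pigment in fresh feed = pigment in product, i.e. 537.5×0.106 = (1−0.215)·M·0.669.
M = 56.975/(0.669×0.785) = 108.49 kg/h.
Recycle N = 0.215×108.49 = 23.325 kg/h.

23.33 kg/h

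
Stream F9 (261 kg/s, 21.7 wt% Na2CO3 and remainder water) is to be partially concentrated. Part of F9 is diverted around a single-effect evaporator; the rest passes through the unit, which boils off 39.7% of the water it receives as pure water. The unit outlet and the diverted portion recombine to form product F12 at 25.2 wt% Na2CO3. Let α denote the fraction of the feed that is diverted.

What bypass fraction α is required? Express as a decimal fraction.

0.553

All 261×0.217 = 56.637 kg/s of Na2CO3 reaches F12, so F12 = 56.637/0.252 = 224.75 kg/s and vapour = 36.25 kg/s.
The evaporator receives (1−α)·261 of feed at 0.783 water and removes 0.397 of that water:
0.397×0.783×(1−α)×261 = 36.25
(1−α) = 36.25/81.132 = 0.4468;  α = 0.5532.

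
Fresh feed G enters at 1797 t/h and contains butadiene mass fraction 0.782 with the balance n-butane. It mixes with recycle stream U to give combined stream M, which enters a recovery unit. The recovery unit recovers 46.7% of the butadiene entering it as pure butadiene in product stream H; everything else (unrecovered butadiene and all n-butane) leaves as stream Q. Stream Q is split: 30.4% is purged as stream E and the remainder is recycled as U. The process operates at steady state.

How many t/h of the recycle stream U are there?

n-butane enters only via G and leaves only via the purge: 1797×0.218 = 0.304×(n-butane in Q), and the recovery unit passes all n-butane, so n-butane in M = n-butane in Q = 1288.6 t/h.
butadiene in M: m_A = 1797×0.782 + (1−0.304)·(1−0.467)·m_A, so m_A = 1405.3/0.6290 = 2234 t/h.
Q = (1−0.467)×2234 + 1288.6 = 2479.4 t/h.
Recycle U = (1−0.304)×2479.4 = 1725.6 t/h.

1726 t/h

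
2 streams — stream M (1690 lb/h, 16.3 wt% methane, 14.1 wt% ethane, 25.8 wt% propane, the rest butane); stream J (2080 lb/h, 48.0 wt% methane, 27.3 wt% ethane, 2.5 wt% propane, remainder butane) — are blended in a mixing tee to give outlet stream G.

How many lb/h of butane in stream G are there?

butane out = butane in = 1690×0.438 + 2080×0.222 = 1202 lb/h.

1202 lb/h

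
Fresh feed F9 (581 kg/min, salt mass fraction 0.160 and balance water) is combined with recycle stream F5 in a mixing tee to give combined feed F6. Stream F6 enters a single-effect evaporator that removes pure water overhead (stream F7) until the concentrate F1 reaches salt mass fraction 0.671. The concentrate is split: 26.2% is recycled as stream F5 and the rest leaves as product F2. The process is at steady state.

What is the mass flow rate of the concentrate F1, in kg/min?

187.7 kg/min

Overall salt balance (none leaves overhead): salt in fresh feed = salt in product, i.e. 581×0.160 = (1−0.262)·F1·0.671.
F1 = 92.96/(0.671×0.738) = 187.72 kg/min.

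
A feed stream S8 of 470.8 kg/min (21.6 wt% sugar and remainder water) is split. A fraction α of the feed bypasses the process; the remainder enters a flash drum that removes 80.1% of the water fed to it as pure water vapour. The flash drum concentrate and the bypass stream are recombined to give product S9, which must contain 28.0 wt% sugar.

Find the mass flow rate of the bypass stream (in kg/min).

299.4 kg/min

All 470.8×0.216 = 101.69 kg/min of sugar reaches S9, so S9 = 101.69/0.280 = 363.19 kg/min and vapour = 107.61 kg/min.
The evaporator receives (1−α)·470.8 of feed at 0.784 water and removes 0.801 of that water:
0.801×0.784×(1−α)×470.8 = 107.61
(1−α) = 107.61/295.65 = 0.3640;  α = 0.6360.
Bypass flow = 0.6360×470.8 = 299.44 kg/min.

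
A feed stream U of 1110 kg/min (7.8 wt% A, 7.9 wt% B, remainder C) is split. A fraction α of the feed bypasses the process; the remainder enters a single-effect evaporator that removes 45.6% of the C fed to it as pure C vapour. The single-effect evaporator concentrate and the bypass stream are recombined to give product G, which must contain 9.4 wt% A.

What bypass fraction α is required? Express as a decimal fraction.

All 1110×0.078 = 86.58 kg/min of A reaches G, so G = 86.58/0.094 = 921.06 kg/min and vapour = 188.94 kg/min.
The evaporator receives (1−α)·1110 of feed at 0.843 C and removes 0.456 of that C:
0.456×0.843×(1−α)×1110 = 188.94
(1−α) = 188.94/426.69 = 0.4428;  α = 0.5572.

0.557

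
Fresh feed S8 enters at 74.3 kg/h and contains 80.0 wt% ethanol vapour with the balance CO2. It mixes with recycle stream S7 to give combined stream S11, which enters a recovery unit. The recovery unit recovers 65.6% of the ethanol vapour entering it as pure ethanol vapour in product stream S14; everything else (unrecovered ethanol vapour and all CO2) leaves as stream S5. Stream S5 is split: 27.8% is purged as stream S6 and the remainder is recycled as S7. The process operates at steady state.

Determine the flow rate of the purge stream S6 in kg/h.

CO2 enters only via S8 and leaves only via the purge: 74.3×0.200 = 0.278×(CO2 in S5), and the recovery unit passes all CO2, so CO2 in S11 = CO2 in S5 = 53.453 kg/h.
ethanol vapour in S11: m_A = 74.3×0.800 + (1−0.278)·(1−0.656)·m_A, so m_A = 59.44/0.7516 = 79.081 kg/h.
S5 = (1−0.656)×79.081 + 53.453 = 80.657 kg/h.
Purge S6 = 0.278×80.657 = 22.423 kg/h.

22.42 kg/h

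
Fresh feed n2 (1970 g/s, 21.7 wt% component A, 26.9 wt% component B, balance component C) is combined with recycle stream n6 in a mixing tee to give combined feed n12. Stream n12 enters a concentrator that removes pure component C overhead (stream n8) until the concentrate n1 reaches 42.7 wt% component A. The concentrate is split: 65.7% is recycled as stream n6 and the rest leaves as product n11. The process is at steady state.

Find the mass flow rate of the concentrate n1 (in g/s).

Overall component A balance (none leaves overhead): component A in fresh feed = component A in product, i.e. 1970×0.217 = (1−0.657)·n1·0.427.
n1 = 427.49/(0.427×0.343) = 2918.8 g/s.

2919 g/s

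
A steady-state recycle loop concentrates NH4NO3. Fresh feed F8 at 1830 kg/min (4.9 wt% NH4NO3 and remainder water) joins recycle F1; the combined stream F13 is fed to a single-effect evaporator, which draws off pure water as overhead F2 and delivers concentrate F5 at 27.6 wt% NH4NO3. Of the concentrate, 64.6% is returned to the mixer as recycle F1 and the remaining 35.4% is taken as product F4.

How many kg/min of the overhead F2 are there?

Overall NH4NO3 balance (none leaves overhead): NH4NO3 in fresh feed = NH4NO3 in product, i.e. 1830×0.049 = (1−0.646)·F5·0.276.
F5 = 89.67/(0.276×0.354) = 917.77 kg/min.
Recycle F1 = 0.646×917.77 = 592.88 kg/min.
Combined feed F13 = 1830 + 592.88 = 2422.9 kg/min.
Overhead F2 = F13 − F5 = 2422.9 − 917.77 = 1505.1 kg/min.

1505 kg/min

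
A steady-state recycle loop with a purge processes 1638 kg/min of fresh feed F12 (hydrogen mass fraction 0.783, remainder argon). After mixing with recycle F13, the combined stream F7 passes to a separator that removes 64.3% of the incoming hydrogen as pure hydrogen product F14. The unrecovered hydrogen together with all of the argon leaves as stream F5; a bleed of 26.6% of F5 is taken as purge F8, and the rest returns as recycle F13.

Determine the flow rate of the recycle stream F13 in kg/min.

1436 kg/min

argon enters only via F12 and leaves only via the purge: 1638×0.217 = 0.266×(argon in F5), and the separator passes all argon, so argon in F7 = argon in F5 = 1336.3 kg/min.
hydrogen in F7: m_A = 1638×0.783 + (1−0.266)·(1−0.643)·m_A, so m_A = 1282.6/0.7380 = 1738 kg/min.
F5 = (1−0.643)×1738 + 1336.3 = 1956.7 kg/min.
Recycle F13 = (1−0.266)×1956.7 = 1436.2 kg/min.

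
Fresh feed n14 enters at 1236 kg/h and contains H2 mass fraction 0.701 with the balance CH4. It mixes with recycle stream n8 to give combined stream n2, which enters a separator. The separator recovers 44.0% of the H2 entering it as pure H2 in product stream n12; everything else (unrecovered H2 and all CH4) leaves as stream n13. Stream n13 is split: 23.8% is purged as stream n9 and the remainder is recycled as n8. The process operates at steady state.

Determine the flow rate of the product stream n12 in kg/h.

H2 in n2: m_A = 1236×0.701 + (1−0.238)·(1−0.440)·m_A, so m_A = 866.44/0.5733 = 1511.4 kg/h.
Product n12 = 0.440×1511.4 = 665 kg/h.

665 kg/h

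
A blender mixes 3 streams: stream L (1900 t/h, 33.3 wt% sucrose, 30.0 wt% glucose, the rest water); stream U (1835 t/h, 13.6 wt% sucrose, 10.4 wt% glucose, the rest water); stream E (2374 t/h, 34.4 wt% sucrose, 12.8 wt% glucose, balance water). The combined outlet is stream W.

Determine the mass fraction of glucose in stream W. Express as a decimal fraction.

0.1743

Total flow out = 1900 + 1835 + 2374 = 6109 t/h.
glucose in = 1900×0.300 + 1835×0.104 + 2374×0.128 = 1064.7 t/h.
glucose mass fraction in W = 1064.7/6109 = 0.1743.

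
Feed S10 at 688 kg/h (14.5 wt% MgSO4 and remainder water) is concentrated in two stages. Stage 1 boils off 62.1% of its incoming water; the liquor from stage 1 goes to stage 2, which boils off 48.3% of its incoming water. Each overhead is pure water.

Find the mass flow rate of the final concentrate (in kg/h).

215 kg/h

water in feed = 688×0.855 = 588.24 kg/h.
After stage 1: water left = (1−0.621)×588.24 = 222.94; stream total = 322.7 kg/h.
After stage 2: water left = (1−0.483)×222.94 = 115.26; final concentrate = 215.02 kg/h.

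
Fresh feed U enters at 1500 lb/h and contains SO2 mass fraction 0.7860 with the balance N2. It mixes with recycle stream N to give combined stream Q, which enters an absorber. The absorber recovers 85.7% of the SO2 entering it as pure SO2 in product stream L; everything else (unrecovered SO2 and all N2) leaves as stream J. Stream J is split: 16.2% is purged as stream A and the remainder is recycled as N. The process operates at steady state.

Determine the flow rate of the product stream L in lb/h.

1148 lb/h

SO2 in Q: m_A = 1500×0.786 + (1−0.162)·(1−0.857)·m_A, so m_A = 1179/0.8802 = 1339.5 lb/h.
Product L = 0.857×1339.5 = 1148 lb/h.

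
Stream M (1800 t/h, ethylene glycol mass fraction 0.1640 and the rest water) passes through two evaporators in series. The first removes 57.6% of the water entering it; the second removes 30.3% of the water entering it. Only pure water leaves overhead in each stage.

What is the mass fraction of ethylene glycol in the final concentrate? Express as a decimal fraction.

water in feed = 1800×0.836 = 1504.8 t/h.
After stage 1: water left = (1−0.576)×1504.8 = 638.04; stream total = 933.24 t/h.
After stage 2: water left = (1−0.303)×638.04 = 444.71; final concentrate = 739.91 t/h.
ethylene glycol fraction = 295.2/739.91 = 0.3990.

0.3990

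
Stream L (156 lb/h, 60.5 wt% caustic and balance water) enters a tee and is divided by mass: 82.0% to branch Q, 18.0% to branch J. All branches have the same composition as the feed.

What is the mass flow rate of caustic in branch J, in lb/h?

16.99 lb/h

Branch J total = 0.180×156 = 28.08 lb/h.
caustic in J = 0.605×28.08 = 16.988 lb/h.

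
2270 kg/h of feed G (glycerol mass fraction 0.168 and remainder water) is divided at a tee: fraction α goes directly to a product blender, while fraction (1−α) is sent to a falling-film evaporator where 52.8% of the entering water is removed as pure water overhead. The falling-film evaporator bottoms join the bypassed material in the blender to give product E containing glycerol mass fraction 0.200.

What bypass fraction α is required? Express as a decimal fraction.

All 2270×0.168 = 381.36 kg/h of glycerol reaches E, so E = 381.36/0.200 = 1906.8 kg/h and vapour = 363.2 kg/h.
The evaporator receives (1−α)·2270 of feed at 0.832 water and removes 0.528 of that water:
0.528×0.832×(1−α)×2270 = 363.2
(1−α) = 363.2/997.2 = 0.3642;  α = 0.6358.

0.636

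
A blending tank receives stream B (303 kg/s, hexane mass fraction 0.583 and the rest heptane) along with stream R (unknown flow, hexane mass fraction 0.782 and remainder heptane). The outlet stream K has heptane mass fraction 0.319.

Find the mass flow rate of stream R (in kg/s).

Let R be the unknown flow. Total out = 303 + R.
heptane balance: 126.35 + 0.218·R = 0.319·(303 + R)
(0.218 − 0.319)·R = 0.319×303 − 126.35 = -29.694
R = -29.694 / -0.101 = 294 kg/s

294 kg/s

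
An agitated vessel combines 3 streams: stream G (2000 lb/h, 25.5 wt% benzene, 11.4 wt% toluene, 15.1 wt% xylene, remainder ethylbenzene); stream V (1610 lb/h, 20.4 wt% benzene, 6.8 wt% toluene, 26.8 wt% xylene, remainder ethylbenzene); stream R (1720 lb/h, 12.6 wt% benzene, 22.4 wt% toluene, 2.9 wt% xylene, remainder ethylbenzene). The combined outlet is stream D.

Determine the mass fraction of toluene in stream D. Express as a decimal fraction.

Total flow out = 2000 + 1610 + 1720 = 5330 lb/h.
toluene in = 2000×0.114 + 1610×0.068 + 1720×0.224 = 722.76 lb/h.
toluene mass fraction in D = 722.76/5330 = 0.136.

0.136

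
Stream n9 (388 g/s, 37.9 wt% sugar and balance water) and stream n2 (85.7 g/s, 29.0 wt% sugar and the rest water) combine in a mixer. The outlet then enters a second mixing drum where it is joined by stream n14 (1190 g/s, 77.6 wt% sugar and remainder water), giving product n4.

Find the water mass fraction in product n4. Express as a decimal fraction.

0.342

Overall, product flow = 1663.7 g/s.
water in = 388×0.621 + 85.7×0.710 + 1190×0.224 = 568.36 g/s.
water fraction in n4 = 0.342.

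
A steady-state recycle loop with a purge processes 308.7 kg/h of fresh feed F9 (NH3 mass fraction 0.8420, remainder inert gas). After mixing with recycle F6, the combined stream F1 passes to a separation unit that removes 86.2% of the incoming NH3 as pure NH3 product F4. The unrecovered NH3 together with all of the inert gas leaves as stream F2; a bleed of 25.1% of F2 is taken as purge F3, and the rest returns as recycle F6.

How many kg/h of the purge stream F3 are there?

58.82 kg/h

inert gas enters only via F9 and leaves only via the purge: 308.7×0.158 = 0.251×(inert gas in F2), and the separation unit passes all inert gas, so inert gas in F1 = inert gas in F2 = 194.32 kg/h.
NH3 in F1: m_A = 308.7×0.842 + (1−0.251)·(1−0.862)·m_A, so m_A = 259.93/0.8966 = 289.89 kg/h.
F2 = (1−0.862)×289.89 + 194.32 = 234.33 kg/h.
Purge F3 = 0.251×234.33 = 58.816 kg/h.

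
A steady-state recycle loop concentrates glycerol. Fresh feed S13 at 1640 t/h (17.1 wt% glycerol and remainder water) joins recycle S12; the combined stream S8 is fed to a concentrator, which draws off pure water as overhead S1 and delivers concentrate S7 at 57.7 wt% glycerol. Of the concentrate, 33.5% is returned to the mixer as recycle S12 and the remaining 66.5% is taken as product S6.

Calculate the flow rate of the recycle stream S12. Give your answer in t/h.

244.8 t/h

Overall glycerol balance (none leaves overhead): glycerol in fresh feed = glycerol in product, i.e. 1640×0.171 = (1−0.335)·S7·0.577.
S7 = 280.44/(0.577×0.665) = 730.87 t/h.
Recycle S12 = 0.335×730.87 = 244.84 t/h.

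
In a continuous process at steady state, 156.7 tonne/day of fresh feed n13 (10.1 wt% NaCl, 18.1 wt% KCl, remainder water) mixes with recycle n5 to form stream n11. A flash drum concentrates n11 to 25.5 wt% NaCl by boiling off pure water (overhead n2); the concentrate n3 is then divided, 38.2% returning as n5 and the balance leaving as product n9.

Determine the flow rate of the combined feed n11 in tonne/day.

195.1 tonne/day

Overall NaCl balance (none leaves overhead): NaCl in fresh feed = NaCl in product, i.e. 156.7×0.101 = (1−0.382)·n3·0.255.
n3 = 15.827/(0.255×0.618) = 100.43 tonne/day.
Recycle n5 = 0.382×100.43 = 38.364 tonne/day.
Combined feed n11 = 156.7 + 38.364 = 195.06 tonne/day.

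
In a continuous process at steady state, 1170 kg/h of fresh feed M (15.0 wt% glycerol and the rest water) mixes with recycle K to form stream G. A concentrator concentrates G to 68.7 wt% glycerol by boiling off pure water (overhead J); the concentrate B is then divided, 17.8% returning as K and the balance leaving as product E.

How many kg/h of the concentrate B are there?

Overall glycerol balance (none leaves overhead): glycerol in fresh feed = glycerol in product, i.e. 1170×0.150 = (1−0.178)·B·0.687.
B = 175.5/(0.687×0.822) = 310.78 kg/h.

310.8 kg/h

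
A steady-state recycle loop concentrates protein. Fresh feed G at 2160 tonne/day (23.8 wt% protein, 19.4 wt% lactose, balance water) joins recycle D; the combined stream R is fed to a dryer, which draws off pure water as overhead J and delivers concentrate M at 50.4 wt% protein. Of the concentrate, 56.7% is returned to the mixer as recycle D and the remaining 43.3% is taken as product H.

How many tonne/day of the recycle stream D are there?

Overall protein balance (none leaves overhead): protein in fresh feed = protein in product, i.e. 2160×0.238 = (1−0.567)·M·0.504.
M = 514.08/(0.504×0.433) = 2355.7 tonne/day.
Recycle D = 0.567×2355.7 = 1335.7 tonne/day.

1336 tonne/day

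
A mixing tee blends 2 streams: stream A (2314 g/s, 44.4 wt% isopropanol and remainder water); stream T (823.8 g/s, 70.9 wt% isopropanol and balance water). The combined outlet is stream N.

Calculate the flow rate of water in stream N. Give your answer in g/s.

water out = water in = 2314×0.556 + 823.8×0.291 = 1526.3 g/s.

1526 g/s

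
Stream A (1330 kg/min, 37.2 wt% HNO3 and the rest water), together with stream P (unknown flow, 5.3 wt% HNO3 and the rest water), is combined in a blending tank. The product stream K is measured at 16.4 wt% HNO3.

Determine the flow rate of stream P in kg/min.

Let P be the unknown flow. Total out = 1330 + P.
HNO3 balance: 494.76 + 0.053·P = 0.164·(1330 + P)
(0.053 − 0.164)·P = 0.164×1330 − 494.76 = -276.64
P = -276.64 / -0.111 = 2492.3 kg/min

2492 kg/min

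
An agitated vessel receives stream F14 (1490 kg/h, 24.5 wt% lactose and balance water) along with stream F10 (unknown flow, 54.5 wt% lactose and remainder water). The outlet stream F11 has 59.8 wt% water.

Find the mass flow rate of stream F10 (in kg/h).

1636 kg/h

Let F10 be the unknown flow. Total out = 1490 + F10.
water balance: 1125 + 0.455·F10 = 0.598·(1490 + F10)
(0.455 − 0.598)·F10 = 0.598×1490 − 1125 = -233.93
F10 = -233.93 / -0.143 = 1635.9 kg/h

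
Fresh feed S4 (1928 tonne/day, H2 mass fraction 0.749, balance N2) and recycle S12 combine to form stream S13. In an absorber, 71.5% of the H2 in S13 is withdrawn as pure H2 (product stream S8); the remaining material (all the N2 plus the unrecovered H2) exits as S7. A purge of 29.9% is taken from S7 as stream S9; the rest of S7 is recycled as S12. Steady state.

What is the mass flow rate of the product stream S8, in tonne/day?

1290 tonne/day

H2 in S13: m_A = 1928×0.749 + (1−0.299)·(1−0.715)·m_A, so m_A = 1444.1/0.8002 = 1804.6 tonne/day.
Product S8 = 0.715×1804.6 = 1290.3 tonne/day.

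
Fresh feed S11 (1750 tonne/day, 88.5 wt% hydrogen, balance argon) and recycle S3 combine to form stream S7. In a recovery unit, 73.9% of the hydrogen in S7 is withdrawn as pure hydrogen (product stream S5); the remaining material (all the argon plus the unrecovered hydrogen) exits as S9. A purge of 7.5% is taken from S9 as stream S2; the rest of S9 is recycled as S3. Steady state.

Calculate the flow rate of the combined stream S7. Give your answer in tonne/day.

argon enters only via S11 and leaves only via the purge: 1750×0.115 = 0.075×(argon in S9), and the recovery unit passes all argon, so argon in S7 = argon in S9 = 2683.3 tonne/day.
hydrogen in S7: m_A = 1750×0.885 + (1−0.075)·(1−0.739)·m_A, so m_A = 1548.8/0.7586 = 2041.7 tonne/day.
S7 = 2041.7 + 2683.3 = 4725 tonne/day.

4725 tonne/day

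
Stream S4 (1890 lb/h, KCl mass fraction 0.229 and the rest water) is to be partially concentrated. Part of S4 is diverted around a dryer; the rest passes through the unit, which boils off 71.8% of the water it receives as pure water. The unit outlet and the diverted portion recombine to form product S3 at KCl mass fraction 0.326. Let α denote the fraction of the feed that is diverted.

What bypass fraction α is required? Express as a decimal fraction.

All 1890×0.229 = 432.81 lb/h of KCl reaches S3, so S3 = 432.81/0.326 = 1327.6 lb/h and vapour = 562.36 lb/h.
The evaporator receives (1−α)·1890 of feed at 0.771 water and removes 0.718 of that water:
0.718×0.771×(1−α)×1890 = 562.36
(1−α) = 562.36/1046.3 = 0.5375;  α = 0.4625.

0.463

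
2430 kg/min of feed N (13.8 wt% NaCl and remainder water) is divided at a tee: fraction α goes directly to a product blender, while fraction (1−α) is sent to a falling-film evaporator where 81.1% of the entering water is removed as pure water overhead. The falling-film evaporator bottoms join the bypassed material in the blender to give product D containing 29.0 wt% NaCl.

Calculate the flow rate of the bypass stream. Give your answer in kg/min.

608.1 kg/min

All 2430×0.138 = 335.34 kg/min of NaCl reaches D, so D = 335.34/0.290 = 1156.3 kg/min and vapour = 1273.7 kg/min.
The evaporator receives (1−α)·2430 of feed at 0.862 water and removes 0.811 of that water:
0.811×0.862×(1−α)×2430 = 1273.7
(1−α) = 1273.7/1698.8 = 0.7498;  α = 0.2502.
Bypass flow = 0.2502×2430 = 608.1 kg/min.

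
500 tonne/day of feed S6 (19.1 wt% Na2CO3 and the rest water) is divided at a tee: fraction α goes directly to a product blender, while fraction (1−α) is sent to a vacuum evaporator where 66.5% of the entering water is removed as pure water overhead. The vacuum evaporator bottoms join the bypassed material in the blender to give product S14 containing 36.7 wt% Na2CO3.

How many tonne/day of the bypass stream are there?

54.3 tonne/day

All 500×0.191 = 95.5 tonne/day of Na2CO3 reaches S14, so S14 = 95.5/0.367 = 260.22 tonne/day and vapour = 239.78 tonne/day.
The evaporator receives (1−α)·500 of feed at 0.809 water and removes 0.665 of that water:
0.665×0.809×(1−α)×500 = 239.78
(1−α) = 239.78/268.99 = 0.8914;  α = 0.1086.
Bypass flow = 0.1086×500 = 54.296 tonne/day.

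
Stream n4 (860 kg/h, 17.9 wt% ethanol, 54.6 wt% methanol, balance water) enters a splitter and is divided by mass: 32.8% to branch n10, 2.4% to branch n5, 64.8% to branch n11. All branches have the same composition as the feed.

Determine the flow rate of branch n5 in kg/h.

Branch n5 flow = 0.024×860 = 20.64 kg/h.

20.64 kg/h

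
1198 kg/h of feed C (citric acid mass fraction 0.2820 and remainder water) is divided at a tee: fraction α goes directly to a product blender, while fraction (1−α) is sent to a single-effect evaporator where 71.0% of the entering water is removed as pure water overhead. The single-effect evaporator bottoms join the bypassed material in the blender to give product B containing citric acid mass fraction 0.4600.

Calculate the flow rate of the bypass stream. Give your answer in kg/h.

All 1198×0.282 = 337.84 kg/h of citric acid reaches B, so B = 337.84/0.460 = 734.43 kg/h and vapour = 463.57 kg/h.
The evaporator receives (1−α)·1198 of feed at 0.718 water and removes 0.710 of that water:
0.710×0.718×(1−α)×1198 = 463.57
(1−α) = 463.57/610.72 = 0.7591;  α = 0.2409.
Bypass flow = 0.2409×1198 = 288.64 kg/h.

288.6 kg/h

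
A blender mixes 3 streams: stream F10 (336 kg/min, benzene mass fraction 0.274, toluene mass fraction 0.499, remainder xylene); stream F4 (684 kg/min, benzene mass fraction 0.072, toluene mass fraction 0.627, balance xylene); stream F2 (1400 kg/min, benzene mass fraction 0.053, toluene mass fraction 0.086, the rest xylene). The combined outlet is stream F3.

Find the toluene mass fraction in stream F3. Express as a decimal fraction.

Total flow out = 336 + 684 + 1400 = 2420 kg/min.
toluene in = 336×0.499 + 684×0.627 + 1400×0.086 = 716.93 kg/min.
toluene mass fraction in F3 = 716.93/2420 = 0.296.

0.296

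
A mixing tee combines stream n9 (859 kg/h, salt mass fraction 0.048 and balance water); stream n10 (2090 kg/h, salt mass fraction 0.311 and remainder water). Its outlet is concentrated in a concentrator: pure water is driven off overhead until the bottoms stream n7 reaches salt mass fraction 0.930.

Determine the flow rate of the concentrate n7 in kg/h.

salt entering = 859×0.048 + 2090×0.311 = 691.22 kg/h.
All salt reports to n7, so n7 = 691.22/0.930 = 743.25 kg/h.

743.2 kg/h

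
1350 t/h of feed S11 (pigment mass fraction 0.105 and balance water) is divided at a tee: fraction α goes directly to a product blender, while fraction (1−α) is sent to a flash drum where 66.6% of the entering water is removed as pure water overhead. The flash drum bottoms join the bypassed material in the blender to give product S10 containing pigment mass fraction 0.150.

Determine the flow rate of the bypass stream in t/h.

All 1350×0.105 = 141.75 t/h of pigment reaches S10, so S10 = 141.75/0.150 = 945 t/h and vapour = 405 t/h.
The evaporator receives (1−α)·1350 of feed at 0.895 water and removes 0.666 of that water:
0.666×0.895×(1−α)×1350 = 405
(1−α) = 405/804.69 = 0.5033;  α = 0.4967.
Bypass flow = 0.4967×1350 = 670.55 t/h.

670.5 t/h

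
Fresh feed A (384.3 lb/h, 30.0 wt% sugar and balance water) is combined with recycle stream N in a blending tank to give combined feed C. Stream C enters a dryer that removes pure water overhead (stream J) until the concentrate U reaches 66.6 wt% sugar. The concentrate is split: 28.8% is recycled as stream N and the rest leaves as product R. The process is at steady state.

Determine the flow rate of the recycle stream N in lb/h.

70.02 lb/h

Overall sugar balance (none leaves overhead): sugar in fresh feed = sugar in product, i.e. 384.3×0.300 = (1−0.288)·U·0.666.
U = 115.29/(0.666×0.712) = 243.13 lb/h.
Recycle N = 0.288×243.13 = 70.021 lb/h.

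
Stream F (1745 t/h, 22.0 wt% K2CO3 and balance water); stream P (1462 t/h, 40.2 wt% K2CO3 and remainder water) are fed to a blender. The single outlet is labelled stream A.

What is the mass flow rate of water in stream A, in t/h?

2235 t/h

water out = water in = 1745×0.780 + 1462×0.598 = 2235.4 t/h.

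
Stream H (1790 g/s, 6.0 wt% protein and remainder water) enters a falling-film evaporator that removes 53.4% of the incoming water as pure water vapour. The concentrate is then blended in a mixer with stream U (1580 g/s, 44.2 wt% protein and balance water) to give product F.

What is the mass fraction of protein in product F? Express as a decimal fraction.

Vapour removed = 0.534×0.940×1790 = 898.51 g/s; concentrate = 891.49 g/s.
protein reaching the mixer = 107.4 (from concentrate) + 1580×0.442 = 805.76 g/s.
Product flow = 891.49 + 1580 = 2471.5 g/s; protein fraction = 0.3260.

0.3260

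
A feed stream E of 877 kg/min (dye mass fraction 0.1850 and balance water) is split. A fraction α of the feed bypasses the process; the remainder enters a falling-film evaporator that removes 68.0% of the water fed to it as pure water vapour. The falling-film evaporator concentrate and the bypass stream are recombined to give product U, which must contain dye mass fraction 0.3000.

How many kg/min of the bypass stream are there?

270.4 kg/min

All 877×0.185 = 162.25 kg/min of dye reaches U, so U = 162.25/0.300 = 540.82 kg/min and vapour = 336.18 kg/min.
The evaporator receives (1−α)·877 of feed at 0.815 water and removes 0.680 of that water:
0.680×0.815×(1−α)×877 = 336.18
(1−α) = 336.18/486.03 = 0.6917;  α = 0.3083.
Bypass flow = 0.3083×877 = 270.39 kg/min.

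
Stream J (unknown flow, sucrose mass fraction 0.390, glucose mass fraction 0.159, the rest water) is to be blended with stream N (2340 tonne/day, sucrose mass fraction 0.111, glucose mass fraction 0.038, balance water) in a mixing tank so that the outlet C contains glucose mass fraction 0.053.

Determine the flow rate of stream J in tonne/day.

Let J be the unknown flow. Total out = 2340 + J.
glucose balance: 88.92 + 0.159·J = 0.053·(2340 + J)
(0.159 − 0.053)·J = 0.053×2340 − 88.92 = 35.1
J = 35.1 / 0.106 = 331.13 tonne/day

331.1 tonne/day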